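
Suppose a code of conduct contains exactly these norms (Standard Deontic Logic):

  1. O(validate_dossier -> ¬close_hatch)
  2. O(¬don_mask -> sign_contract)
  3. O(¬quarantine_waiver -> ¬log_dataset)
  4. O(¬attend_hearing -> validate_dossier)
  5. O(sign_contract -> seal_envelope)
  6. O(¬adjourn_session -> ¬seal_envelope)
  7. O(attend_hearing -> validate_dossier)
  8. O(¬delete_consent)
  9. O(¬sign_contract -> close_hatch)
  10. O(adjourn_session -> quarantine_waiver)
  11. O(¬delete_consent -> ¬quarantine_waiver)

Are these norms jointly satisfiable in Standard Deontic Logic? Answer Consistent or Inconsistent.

By case analysis on attend_hearing: premise 7 gives O(attend_hearing -> validate_dossier) and premise 4 gives O(¬attend_hearing -> validate_dossier), so O(validate_dossier) either way.
From O(validate_dossier) and premise 1, O(validate_dossier -> ¬close_hatch), we obtain O(¬close_hatch).
Premise 9, O(¬sign_contract -> close_hatch), contraposes to O(¬close_hatch -> sign_contract); with O(¬close_hatch) we get O(sign_contract).
With premise 5, O(sign_contract -> seal_envelope), the K-axiom yields O(seal_envelope).
Premise 6 is O(¬adjourn_session -> ¬seal_envelope); contrapositively O(seal_envelope -> adjourn_session). Since O(seal_envelope) holds, K gives O(adjourn_session).
With premise 10, O(adjourn_session -> quarantine_waiver), the K-axiom yields O(quarantine_waiver).
The contrapositive of premise 11 (O(¬delete_consent -> ¬quarantine_waiver)) is O(quarantine_waiver -> delete_consent), and O(quarantine_waiver) is already established, so O(delete_consent).
But premise 8 directly asserts O(¬delete_consent).
We now have both O(delete_consent) and O(¬delete_consent) — delete_consent is simultaneously obligatory and forbidden, violating the D-axiom.

Inconsistent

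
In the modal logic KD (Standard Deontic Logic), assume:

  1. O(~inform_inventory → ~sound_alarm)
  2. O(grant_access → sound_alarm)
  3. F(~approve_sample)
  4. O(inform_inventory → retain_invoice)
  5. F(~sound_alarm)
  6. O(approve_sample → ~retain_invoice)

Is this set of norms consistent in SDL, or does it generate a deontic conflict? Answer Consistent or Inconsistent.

Inconsistent

Premise 5 is F(~sound_alarm), i.e. O(sound_alarm).
Premise 1 is O(~inform_inventory → ~sound_alarm); contrapositively O(sound_alarm → inform_inventory). Since O(sound_alarm) holds, K gives O(inform_inventory).
With premise 4, O(inform_inventory → retain_invoice), the K-axiom yields O(retain_invoice).
Premise 6, O(approve_sample → ~retain_invoice), contraposes to O(retain_invoice → ~approve_sample); with O(retain_invoice) we get O(~approve_sample).
But premise 3, F(~approve_sample), means O(approve_sample).
We now have both O(~approve_sample) and O(approve_sample) — approve_sample is simultaneously obligatory and forbidden, violating the D-axiom.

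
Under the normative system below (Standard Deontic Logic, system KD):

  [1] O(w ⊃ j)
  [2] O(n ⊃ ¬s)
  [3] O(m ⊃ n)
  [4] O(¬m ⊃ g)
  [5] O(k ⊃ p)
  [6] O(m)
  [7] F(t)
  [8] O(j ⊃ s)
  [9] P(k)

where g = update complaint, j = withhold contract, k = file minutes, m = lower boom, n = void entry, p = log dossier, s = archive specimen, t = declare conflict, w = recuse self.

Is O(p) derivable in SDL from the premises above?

Premise 5 is O(k ⊃ p), but O(k) is not derivable from the premises (the permission P(k) asserts only ¬O(¬k), not O(k)), so it does not yield O(p).
No other premise forces O(p). An ideal world satisfying every premise can still have p false, so O(p) is not derivable.

No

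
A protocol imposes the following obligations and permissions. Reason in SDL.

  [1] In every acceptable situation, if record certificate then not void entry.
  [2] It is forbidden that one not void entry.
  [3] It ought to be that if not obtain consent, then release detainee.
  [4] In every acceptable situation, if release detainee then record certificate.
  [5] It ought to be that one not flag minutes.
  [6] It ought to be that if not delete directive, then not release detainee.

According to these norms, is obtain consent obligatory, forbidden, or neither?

Obligatory

Premise 2, F(¬void_entry), is equivalent to O(void_entry).
The contrapositive of premise 1 (O(record_certificate → ¬void_entry)) is O(void_entry → ¬record_certificate), and O(void_entry) is already established, so O(¬record_certificate).
Premise 4 is O(release_detainee → record_certificate); contrapositively O(¬record_certificate → ¬release_detainee). Since O(¬record_certificate) holds, K gives O(¬release_detainee).
Premise 3, O(¬obtain_consent → release_detainee), contraposes to O(¬release_detainee → obtain_consent); with O(¬release_detainee) we get O(obtain_consent).
Premises 5, 6 do not contribute to this derivation.
Hence obtain_consent is obligatory.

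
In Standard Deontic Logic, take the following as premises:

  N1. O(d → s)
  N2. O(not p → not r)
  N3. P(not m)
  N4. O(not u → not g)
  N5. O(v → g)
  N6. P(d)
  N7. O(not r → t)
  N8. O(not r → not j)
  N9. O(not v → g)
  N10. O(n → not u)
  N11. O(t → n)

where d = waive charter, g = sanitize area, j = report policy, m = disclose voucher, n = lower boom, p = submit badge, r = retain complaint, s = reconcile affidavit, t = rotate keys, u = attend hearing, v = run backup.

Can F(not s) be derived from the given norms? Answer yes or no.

No

Premise 1 is O(d → s), but O(d) is not derivable from the premises (the permission P(d) asserts only not O(not d), not O(d)), so it does not yield O(s).
No other premise forces O(s). An ideal world satisfying every premise can still have not s true, so F(not s) is not derivable.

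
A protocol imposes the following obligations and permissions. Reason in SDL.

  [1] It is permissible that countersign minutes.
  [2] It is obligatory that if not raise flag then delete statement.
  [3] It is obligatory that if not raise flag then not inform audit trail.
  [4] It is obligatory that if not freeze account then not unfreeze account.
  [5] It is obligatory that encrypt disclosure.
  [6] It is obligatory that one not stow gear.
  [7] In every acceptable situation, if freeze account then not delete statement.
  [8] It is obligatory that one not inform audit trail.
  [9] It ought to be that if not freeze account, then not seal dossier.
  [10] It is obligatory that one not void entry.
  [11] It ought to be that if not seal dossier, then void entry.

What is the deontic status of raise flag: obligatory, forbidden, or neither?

Obligatory

Premise 10 gives O(¬void_entry).
The contrapositive of premise 11 (O(¬seal_dossier → void_entry)) is O(¬void_entry → seal_dossier), and O(¬void_entry) is already established, so O(seal_dossier).
Premise 9 is O(¬freeze_account → ¬seal_dossier); contrapositively O(seal_dossier → freeze_account). Since O(seal_dossier) holds, K gives O(freeze_account).
From O(freeze_account) and premise 7, O(freeze_account → ¬delete_statement), we obtain O(¬delete_statement).
Premise 2, O(¬raise_flag → delete_statement), contraposes to O(¬delete_statement → raise_flag); with O(¬delete_statement) we get O(raise_flag).
Premises 1, 3, 4, 5, 6, 8 do not contribute to this derivation.
Hence raise_flag is obligatory.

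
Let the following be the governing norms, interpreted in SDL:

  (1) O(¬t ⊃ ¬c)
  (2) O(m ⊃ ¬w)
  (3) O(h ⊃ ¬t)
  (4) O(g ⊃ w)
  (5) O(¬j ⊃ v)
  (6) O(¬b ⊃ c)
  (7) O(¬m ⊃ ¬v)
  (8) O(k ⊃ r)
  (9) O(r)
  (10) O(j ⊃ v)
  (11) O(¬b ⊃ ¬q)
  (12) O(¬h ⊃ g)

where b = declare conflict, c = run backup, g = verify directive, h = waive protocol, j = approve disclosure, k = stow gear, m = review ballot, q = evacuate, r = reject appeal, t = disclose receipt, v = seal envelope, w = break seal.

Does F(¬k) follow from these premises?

No

Premise 8 is O(k ⊃ r); even if O(r) held, inferring O(k) would be affirming the consequent — invalid.
No other premise forces O(k). An ideal world satisfying every premise can still have ¬k true, so F(¬k) is not derivable.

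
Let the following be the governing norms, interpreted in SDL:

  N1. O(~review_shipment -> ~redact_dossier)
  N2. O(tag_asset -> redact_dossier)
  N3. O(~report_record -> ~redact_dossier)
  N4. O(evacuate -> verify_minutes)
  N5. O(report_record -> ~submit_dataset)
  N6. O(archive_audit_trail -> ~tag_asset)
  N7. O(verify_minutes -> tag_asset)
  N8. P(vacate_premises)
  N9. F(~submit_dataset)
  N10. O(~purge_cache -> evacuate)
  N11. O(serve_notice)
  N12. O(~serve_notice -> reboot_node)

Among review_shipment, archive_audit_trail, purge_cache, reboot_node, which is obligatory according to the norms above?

Premise 9, F(~submit_dataset), is equivalent to O(submit_dataset).
The contrapositive of premise 5 (O(report_record -> ~submit_dataset)) is O(submit_dataset -> ~report_record), and O(submit_dataset) is already established, so O(~report_record).
With premise 3, O(~report_record -> ~redact_dossier), the K-axiom yields O(~redact_dossier).
The contrapositive of premise 2 (O(tag_asset -> redact_dossier)) is O(~redact_dossier -> ~tag_asset), and O(~redact_dossier) is already established, so O(~tag_asset).
Premise 7, O(verify_minutes -> tag_asset), contraposes to O(~tag_asset -> ~verify_minutes); with O(~tag_asset) we get O(~verify_minutes).
Premise 4 is O(evacuate -> verify_minutes); contrapositively O(~verify_minutes -> ~evacuate). Since O(~verify_minutes) holds, K gives O(~evacuate).
Premise 10, O(~purge_cache -> evacuate), contraposes to O(~evacuate -> purge_cache); with O(~evacuate) we get O(purge_cache).
So O(purge_cache) holds — purge_cache is obligatory. None of the other listed options is made obligatory by any chain of premises.

purge_cache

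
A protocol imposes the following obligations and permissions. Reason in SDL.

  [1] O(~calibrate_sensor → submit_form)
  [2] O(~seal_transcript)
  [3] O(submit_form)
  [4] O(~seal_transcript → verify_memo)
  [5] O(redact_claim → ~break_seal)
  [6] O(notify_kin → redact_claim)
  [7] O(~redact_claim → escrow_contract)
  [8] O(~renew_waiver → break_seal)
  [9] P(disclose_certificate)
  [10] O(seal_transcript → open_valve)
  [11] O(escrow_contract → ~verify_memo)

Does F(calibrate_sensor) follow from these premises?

Premise 1 is O(~calibrate_sensor → submit_form); even if O(submit_form) held, inferring O(~calibrate_sensor) would be affirming the consequent — invalid.
No other premise forces O(~calibrate_sensor). An ideal world satisfying every premise can still have calibrate_sensor true, so F(calibrate_sensor) is not derivable.

No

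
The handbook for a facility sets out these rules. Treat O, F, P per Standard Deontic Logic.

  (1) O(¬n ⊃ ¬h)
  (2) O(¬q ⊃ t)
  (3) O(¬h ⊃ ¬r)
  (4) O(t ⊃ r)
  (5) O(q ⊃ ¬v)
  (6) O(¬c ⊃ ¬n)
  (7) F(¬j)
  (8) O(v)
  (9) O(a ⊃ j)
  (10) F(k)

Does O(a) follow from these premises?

No

Premise 9 is O(a ⊃ j); even if O(j) held, inferring O(a) would be affirming the consequent — invalid.
No other premise forces O(a). An ideal world satisfying every premise can still have a false, so O(a) is not derivable.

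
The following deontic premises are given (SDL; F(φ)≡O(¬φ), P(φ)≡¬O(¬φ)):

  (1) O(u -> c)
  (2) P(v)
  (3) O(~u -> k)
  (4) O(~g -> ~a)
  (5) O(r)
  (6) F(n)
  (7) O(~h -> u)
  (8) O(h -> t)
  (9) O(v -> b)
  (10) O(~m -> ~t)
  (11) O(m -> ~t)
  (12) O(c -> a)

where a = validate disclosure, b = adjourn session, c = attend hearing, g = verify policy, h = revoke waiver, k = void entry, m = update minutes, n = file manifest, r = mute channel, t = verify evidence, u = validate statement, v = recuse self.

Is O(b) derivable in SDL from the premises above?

Premise 9 is O(v -> b), but O(v) is not derivable from the premises (the permission P(v) asserts only ~O(~v), not O(v)), so it does not yield O(b).
No other premise forces O(b). An ideal world satisfying every premise can still have b false, so O(b) is not derivable.

No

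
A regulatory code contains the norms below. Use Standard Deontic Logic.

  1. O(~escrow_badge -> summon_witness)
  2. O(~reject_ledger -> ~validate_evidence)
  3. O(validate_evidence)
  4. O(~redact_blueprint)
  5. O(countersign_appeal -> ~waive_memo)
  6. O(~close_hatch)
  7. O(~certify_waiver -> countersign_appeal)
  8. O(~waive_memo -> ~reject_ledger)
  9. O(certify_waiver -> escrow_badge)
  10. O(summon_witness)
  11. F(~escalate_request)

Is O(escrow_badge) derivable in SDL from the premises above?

Premise 3 states O(validate_evidence) outright.
Premise 2, O(~reject_ledger -> ~validate_evidence), contraposes to O(validate_evidence -> reject_ledger); with O(validate_evidence) we get O(reject_ledger).
Premise 8, O(~waive_memo -> ~reject_ledger), contraposes to O(reject_ledger -> waive_memo); with O(reject_ledger) we get O(waive_memo).
Premise 5 is O(countersign_appeal -> ~waive_memo); contrapositively O(waive_memo -> ~countersign_appeal). Since O(waive_memo) holds, K gives O(~countersign_appeal).
The contrapositive of premise 7 (O(~certify_waiver -> countersign_appeal)) is O(~countersign_appeal -> certify_waiver), and O(~countersign_appeal) is already established, so O(certify_waiver).
With premise 9, O(certify_waiver -> escrow_badge), the K-axiom yields O(escrow_badge).
Premises 1, 4, 6, 10, 11 do not contribute to this derivation.
So O(escrow_badge) follows.

Yes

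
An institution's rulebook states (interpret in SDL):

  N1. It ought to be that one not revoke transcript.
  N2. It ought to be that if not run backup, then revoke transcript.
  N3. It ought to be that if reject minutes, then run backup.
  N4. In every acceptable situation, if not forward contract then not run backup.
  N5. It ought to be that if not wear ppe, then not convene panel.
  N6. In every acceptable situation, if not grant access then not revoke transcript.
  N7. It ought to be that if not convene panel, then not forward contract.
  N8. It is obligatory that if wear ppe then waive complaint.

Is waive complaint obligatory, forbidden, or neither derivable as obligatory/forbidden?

From premise 1 we have O(¬revoke_transcript).
The contrapositive of premise 2 (O(¬run_backup → revoke_transcript)) is O(¬revoke_transcript → run_backup), and O(¬revoke_transcript) is already established, so O(run_backup).
Premise 4, O(¬forward_contract → ¬run_backup), contraposes to O(run_backup → forward_contract); with O(run_backup) we get O(forward_contract).
Premise 7, O(¬convene_panel → ¬forward_contract), contraposes to O(forward_contract → convene_panel); with O(forward_contract) we get O(convene_panel).
Premise 5, O(¬wear_ppe → ¬convene_panel), contraposes to O(convene_panel → wear_ppe); with O(convene_panel) we get O(wear_ppe).
Applying K to premise 8 (O(wear_ppe → waive_complaint)) and O(wear_ppe) yields O(waive_complaint).
Premises 3, 6 do not contribute to this derivation.
Hence waive_complaint is obligatory.

Obligatory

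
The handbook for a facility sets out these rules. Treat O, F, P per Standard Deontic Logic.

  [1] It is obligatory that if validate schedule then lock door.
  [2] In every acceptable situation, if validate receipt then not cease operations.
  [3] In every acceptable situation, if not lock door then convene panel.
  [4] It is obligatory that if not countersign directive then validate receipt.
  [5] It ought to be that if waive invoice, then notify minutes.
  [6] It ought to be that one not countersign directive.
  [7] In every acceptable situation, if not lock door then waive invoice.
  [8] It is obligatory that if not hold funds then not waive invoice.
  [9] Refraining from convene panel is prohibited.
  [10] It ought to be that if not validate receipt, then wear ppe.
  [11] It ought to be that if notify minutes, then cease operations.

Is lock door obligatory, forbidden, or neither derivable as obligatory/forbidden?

Premise 6 gives O(¬countersign_directive).
From O(¬countersign_directive) and premise 4, O(¬countersign_directive → validate_receipt), we obtain O(validate_receipt).
Premise 2 is O(validate_receipt → ¬cease_operations); since O(validate_receipt), deontic closure gives O(¬cease_operations).
Premise 11, O(notify_minutes → cease_operations), contraposes to O(¬cease_operations → ¬notify_minutes); with O(¬cease_operations) we get O(¬notify_minutes).
Premise 5, O(waive_invoice → notify_minutes), contraposes to O(¬notify_minutes → ¬waive_invoice); with O(¬notify_minutes) we get O(¬waive_invoice).
The contrapositive of premise 7 (O(¬lock_door → waive_invoice)) is O(¬waive_invoice → lock_door), and O(¬waive_invoice) is already established, so O(lock_door).
Premises 1, 3, 8, 9, 10 do not contribute to this derivation.
Hence lock_door is obligatory.

Obligatory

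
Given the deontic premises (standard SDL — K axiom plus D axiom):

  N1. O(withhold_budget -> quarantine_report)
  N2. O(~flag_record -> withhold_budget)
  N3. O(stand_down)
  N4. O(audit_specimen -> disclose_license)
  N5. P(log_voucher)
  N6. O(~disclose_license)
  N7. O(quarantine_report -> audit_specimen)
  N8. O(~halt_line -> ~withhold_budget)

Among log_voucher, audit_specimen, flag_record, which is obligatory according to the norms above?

flag_record

Premise 6 gives O(~disclose_license).
Premise 4, O(audit_specimen -> disclose_license), contraposes to O(~disclose_license -> ~audit_specimen); with O(~disclose_license) we get O(~audit_specimen).
Premise 7, O(quarantine_report -> audit_specimen), contraposes to O(~audit_specimen -> ~quarantine_report); with O(~audit_specimen) we get O(~quarantine_report).
The contrapositive of premise 1 (O(withhold_budget -> quarantine_report)) is O(~quarantine_report -> ~withhold_budget), and O(~quarantine_report) is already established, so O(~withhold_budget).
Premise 2, O(~flag_record -> withhold_budget), contraposes to O(~withhold_budget -> flag_record); with O(~withhold_budget) we get O(flag_record).
So O(flag_record) holds — flag_record is obligatory. None of the other listed options is made obligatory by any chain of premises.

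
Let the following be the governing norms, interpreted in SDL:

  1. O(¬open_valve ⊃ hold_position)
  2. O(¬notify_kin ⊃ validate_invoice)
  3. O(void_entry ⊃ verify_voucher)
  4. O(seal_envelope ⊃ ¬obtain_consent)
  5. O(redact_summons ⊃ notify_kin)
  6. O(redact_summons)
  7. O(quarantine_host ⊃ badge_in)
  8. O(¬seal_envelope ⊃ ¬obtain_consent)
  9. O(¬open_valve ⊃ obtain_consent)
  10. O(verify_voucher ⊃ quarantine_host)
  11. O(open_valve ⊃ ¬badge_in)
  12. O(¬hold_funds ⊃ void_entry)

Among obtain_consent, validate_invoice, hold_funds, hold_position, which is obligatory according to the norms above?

Premises 8 and 4 are O(¬seal_envelope ⊃ ¬obtain_consent) and O(seal_envelope ⊃ ¬obtain_consent); every ideal world satisfies ¬seal_envelope or seal_envelope, so in either case ¬obtain_consent holds — hence O(¬obtain_consent).
Premise 9, O(¬open_valve ⊃ obtain_consent), contraposes to O(¬obtain_consent ⊃ open_valve); with O(¬obtain_consent) we get O(open_valve).
Applying K to premise 11 (O(open_valve ⊃ ¬badge_in)) and O(open_valve) yields O(¬badge_in).
Premise 7, O(quarantine_host ⊃ badge_in), contraposes to O(¬badge_in ⊃ ¬quarantine_host); with O(¬badge_in) we get O(¬quarantine_host).
Premise 10 is O(verify_voucher ⊃ quarantine_host); contrapositively O(¬quarantine_host ⊃ ¬verify_voucher). Since O(¬quarantine_host) holds, K gives O(¬verify_voucher).
Premise 3, O(void_entry ⊃ verify_voucher), contraposes to O(¬verify_voucher ⊃ ¬void_entry); with O(¬verify_voucher) we get O(¬void_entry).
Premise 12, O(¬hold_funds ⊃ void_entry), contraposes to O(¬void_entry ⊃ hold_funds); with O(¬void_entry) we get O(hold_funds).
So O(hold_funds) holds — hold_funds is obligatory. None of the other listed options is made obligatory by any chain of premises.

hold_funds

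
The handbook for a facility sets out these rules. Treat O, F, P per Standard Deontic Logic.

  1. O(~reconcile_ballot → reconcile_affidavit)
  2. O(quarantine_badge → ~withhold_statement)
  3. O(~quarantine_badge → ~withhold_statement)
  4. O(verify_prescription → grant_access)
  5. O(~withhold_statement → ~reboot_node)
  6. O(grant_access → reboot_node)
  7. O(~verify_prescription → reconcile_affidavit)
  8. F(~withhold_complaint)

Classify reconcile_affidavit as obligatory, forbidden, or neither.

Premises 2 and 3 cover both cases: O(quarantine_badge → ~withhold_statement) and O(~quarantine_badge → ~withhold_statement). Since quarantine_badge ∨ ~quarantine_badge is a tautology, O(~withhold_statement) follows.
Applying K to premise 5 (O(~withhold_statement → ~reboot_node)) and O(~withhold_statement) yields O(~reboot_node).
The contrapositive of premise 6 (O(grant_access → reboot_node)) is O(~reboot_node → ~grant_access), and O(~reboot_node) is already established, so O(~grant_access).
Premise 4 is O(verify_prescription → grant_access); contrapositively O(~grant_access → ~verify_prescription). Since O(~grant_access) holds, K gives O(~verify_prescription).
With premise 7, O(~verify_prescription → reconcile_affidavit), the K-axiom yields O(reconcile_affidavit).
Premises 1, 8 do not contribute to this derivation.
Hence reconcile_affidavit is obligatory.

Obligatory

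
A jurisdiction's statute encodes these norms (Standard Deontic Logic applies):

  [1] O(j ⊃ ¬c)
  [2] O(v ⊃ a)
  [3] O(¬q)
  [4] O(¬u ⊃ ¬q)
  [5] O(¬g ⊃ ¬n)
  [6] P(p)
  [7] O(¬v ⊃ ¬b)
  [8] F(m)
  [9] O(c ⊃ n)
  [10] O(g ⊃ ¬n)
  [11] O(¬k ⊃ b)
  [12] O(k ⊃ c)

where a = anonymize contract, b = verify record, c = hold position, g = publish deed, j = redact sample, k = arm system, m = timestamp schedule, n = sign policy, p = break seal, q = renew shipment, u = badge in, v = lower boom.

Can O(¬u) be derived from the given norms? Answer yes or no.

No

Premise 4 is O(¬u ⊃ ¬q); even if O(¬q) held, inferring O(¬u) would be affirming the consequent — invalid.
No other premise forces O(¬u). An ideal world satisfying every premise can still have ¬u false, so O(¬u) is not derivable.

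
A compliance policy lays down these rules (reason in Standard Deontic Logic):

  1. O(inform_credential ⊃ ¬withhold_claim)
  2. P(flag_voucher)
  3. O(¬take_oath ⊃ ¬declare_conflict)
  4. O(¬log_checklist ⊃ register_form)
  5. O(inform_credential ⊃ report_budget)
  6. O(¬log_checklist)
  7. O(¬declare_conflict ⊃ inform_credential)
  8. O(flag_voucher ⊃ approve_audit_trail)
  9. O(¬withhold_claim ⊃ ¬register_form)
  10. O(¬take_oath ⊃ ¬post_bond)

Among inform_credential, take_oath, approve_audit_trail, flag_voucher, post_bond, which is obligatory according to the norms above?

take_oath

Premise 6 gives O(¬log_checklist).
With premise 4, O(¬log_checklist ⊃ register_form), the K-axiom yields O(register_form).
Premise 9 is O(¬withhold_claim ⊃ ¬register_form); contrapositively O(register_form ⊃ withhold_claim). Since O(register_form) holds, K gives O(withhold_claim).
The contrapositive of premise 1 (O(inform_credential ⊃ ¬withhold_claim)) is O(withhold_claim ⊃ ¬inform_credential), and O(withhold_claim) is already established, so O(¬inform_credential).
Premise 7 is O(¬declare_conflict ⊃ inform_credential); contrapositively O(¬inform_credential ⊃ declare_conflict). Since O(¬inform_credential) holds, K gives O(declare_conflict).
Premise 3, O(¬take_oath ⊃ ¬declare_conflict), contraposes to O(declare_conflict ⊃ take_oath); with O(declare_conflict) we get O(take_oath).
So O(take_oath) holds — take_oath is obligatory. None of the other listed options is made obligatory by any chain of premises.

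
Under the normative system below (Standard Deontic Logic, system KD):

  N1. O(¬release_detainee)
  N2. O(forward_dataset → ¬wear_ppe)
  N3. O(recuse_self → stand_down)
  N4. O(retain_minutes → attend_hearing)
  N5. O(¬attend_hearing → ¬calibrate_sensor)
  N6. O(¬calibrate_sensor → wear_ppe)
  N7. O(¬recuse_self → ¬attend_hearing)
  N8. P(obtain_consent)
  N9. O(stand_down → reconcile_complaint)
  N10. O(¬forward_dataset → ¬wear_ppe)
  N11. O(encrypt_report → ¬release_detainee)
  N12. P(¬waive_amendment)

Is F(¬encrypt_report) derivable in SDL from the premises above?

Premise 11 is O(encrypt_report → ¬release_detainee); even if O(¬release_detainee) held, inferring O(encrypt_report) would be affirming the consequent — invalid.
No other premise forces O(encrypt_report). An ideal world satisfying every premise can still have ¬encrypt_report true, so F(¬encrypt_report) is not derivable.

No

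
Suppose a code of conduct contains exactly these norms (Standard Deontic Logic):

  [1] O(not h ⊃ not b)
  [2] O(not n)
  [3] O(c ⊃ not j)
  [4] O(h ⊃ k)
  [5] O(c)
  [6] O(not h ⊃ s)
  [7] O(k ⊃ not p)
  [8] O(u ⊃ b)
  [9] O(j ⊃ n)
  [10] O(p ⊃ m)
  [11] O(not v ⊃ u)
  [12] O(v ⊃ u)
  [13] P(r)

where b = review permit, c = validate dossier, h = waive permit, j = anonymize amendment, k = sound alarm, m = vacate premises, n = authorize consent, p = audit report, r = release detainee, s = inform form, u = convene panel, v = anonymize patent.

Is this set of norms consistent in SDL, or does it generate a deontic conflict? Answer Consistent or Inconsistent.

Premise 9 is O(j ⊃ n), but O(j) is not derivable from the premises, so it does not yield O(n).
So O(n) is not derivable, and the apparent clash with O(not n) does not arise.
A world satisfying every obligation exists (e.g. b=true, c=true, h=true, j=false, k=true, m=false, n=false, p=false, r=false, s=false, u=true, v=false); no atom is both obligatory and forbidden, so the set is consistent.

Consistent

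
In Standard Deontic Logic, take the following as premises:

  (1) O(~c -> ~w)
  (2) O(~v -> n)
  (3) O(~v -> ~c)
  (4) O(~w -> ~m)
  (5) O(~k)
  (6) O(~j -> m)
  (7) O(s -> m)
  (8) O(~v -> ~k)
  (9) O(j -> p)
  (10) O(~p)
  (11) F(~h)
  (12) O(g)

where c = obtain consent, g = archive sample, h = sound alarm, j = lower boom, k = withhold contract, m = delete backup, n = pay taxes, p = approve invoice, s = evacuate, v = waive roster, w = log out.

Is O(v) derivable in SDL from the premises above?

Premise 10 gives O(~p).
Premise 9, O(j -> p), contraposes to O(~p -> ~j); with O(~p) we get O(~j).
With premise 6, O(~j -> m), the K-axiom yields O(m).
Premise 4, O(~w -> ~m), contraposes to O(m -> w); with O(m) we get O(w).
The contrapositive of premise 1 (O(~c -> ~w)) is O(w -> c), and O(w) is already established, so O(c).
The contrapositive of premise 3 (O(~v -> ~c)) is O(c -> v), and O(c) is already established, so O(v).
Premises 2, 5, 7, 8, 11, 12 do not contribute to this derivation.
So O(v) follows.

Yes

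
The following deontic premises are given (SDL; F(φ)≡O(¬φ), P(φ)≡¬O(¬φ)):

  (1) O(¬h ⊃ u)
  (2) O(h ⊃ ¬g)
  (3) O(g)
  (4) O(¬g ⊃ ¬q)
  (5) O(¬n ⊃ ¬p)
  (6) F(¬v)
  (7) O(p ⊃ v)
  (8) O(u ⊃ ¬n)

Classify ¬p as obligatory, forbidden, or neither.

Premise 3 gives O(g).
Premise 2, O(h ⊃ ¬g), contraposes to O(g ⊃ ¬h); with O(g) we get O(¬h).
Premise 1 is O(¬h ⊃ u); since O(¬h), deontic closure gives O(u).
With premise 8, O(u ⊃ ¬n), the K-axiom yields O(¬n).
With premise 5, O(¬n ⊃ ¬p), the K-axiom yields O(¬p).
Premises 4, 6, 7 do not contribute to this derivation.
Hence ¬p is obligatory.

Obligatory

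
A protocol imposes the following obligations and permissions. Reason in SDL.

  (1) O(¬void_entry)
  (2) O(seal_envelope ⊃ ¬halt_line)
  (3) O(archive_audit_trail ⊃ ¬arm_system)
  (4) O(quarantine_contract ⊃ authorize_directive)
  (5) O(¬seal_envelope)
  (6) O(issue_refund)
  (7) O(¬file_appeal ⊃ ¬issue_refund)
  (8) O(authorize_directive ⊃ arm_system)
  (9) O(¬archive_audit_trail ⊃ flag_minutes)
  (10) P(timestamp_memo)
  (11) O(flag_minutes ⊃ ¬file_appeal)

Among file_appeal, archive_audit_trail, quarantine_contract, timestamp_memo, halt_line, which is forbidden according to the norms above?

quarantine_contract

Premise 6 states O(issue_refund) outright.
Premise 7 is O(¬file_appeal ⊃ ¬issue_refund); contrapositively O(issue_refund ⊃ file_appeal). Since O(issue_refund) holds, K gives O(file_appeal).
The contrapositive of premise 11 (O(flag_minutes ⊃ ¬file_appeal)) is O(file_appeal ⊃ ¬flag_minutes), and O(file_appeal) is already established, so O(¬flag_minutes).
The contrapositive of premise 9 (O(¬archive_audit_trail ⊃ flag_minutes)) is O(¬flag_minutes ⊃ archive_audit_trail), and O(¬flag_minutes) is already established, so O(archive_audit_trail).
With premise 3, O(archive_audit_trail ⊃ ¬arm_system), the K-axiom yields O(¬arm_system).
Premise 8, O(authorize_directive ⊃ arm_system), contraposes to O(¬arm_system ⊃ ¬authorize_directive); with O(¬arm_system) we get O(¬authorize_directive).
The contrapositive of premise 4 (O(quarantine_contract ⊃ authorize_directive)) is O(¬authorize_directive ⊃ ¬quarantine_contract), and O(¬authorize_directive) is already established, so O(¬quarantine_contract).
So O(¬quarantine_contract) holds, i.e. quarantine_contract is forbidden. None of the other listed options is forbidden under the premises.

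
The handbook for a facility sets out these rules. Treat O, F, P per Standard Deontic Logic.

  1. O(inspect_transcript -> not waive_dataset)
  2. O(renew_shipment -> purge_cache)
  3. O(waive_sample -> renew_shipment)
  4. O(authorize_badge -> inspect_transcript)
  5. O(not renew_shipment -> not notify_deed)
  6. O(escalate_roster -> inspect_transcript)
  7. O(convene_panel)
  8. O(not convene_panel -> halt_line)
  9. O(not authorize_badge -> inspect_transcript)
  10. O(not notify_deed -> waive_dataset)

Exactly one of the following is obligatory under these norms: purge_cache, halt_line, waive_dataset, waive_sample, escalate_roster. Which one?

Premises 9 and 4 are O(not authorize_badge -> inspect_transcript) and O(authorize_badge -> inspect_transcript); every ideal world satisfies not authorize_badge or authorize_badge, so in either case inspect_transcript holds — hence O(inspect_transcript).
With premise 1, O(inspect_transcript -> not waive_dataset), the K-axiom yields O(not waive_dataset).
Premise 10 is O(not notify_deed -> waive_dataset); contrapositively O(not waive_dataset -> notify_deed). Since O(not waive_dataset) holds, K gives O(notify_deed).
Premise 5, O(not renew_shipment -> not notify_deed), contraposes to O(notify_deed -> renew_shipment); with O(notify_deed) we get O(renew_shipment).
Premise 2 is O(renew_shipment -> purge_cache); since O(renew_shipment), deontic closure gives O(purge_cache).
So O(purge_cache) holds — purge_cache is obligatory. None of the other listed options is made obligatory by any chain of premises.

purge_cache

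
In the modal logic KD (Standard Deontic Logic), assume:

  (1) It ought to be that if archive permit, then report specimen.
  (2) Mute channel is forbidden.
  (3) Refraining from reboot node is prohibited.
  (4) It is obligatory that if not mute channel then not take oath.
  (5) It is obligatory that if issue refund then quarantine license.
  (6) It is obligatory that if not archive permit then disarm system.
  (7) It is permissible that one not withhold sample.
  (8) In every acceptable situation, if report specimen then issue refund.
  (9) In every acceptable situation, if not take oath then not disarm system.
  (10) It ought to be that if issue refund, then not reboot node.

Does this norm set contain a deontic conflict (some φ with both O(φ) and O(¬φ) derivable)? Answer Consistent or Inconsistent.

Premise 3 is F(¬reboot_node), i.e. O(reboot_node).
Premise 10, O(issue_refund → ¬reboot_node), contraposes to O(reboot_node → ¬issue_refund); with O(reboot_node) we get O(¬issue_refund).
Premise 8, O(report_specimen → issue_refund), contraposes to O(¬issue_refund → ¬report_specimen); with O(¬issue_refund) we get O(¬report_specimen).
Premise 1 is O(archive_permit → report_specimen); contrapositively O(¬report_specimen → ¬archive_permit). Since O(¬report_specimen) holds, K gives O(¬archive_permit).
Premise 6 is O(¬archive_permit → disarm_system); since O(¬archive_permit), deontic closure gives O(disarm_system).
Premise 9, O(¬take_oath → ¬disarm_system), contraposes to O(disarm_system → take_oath); with O(disarm_system) we get O(take_oath).
Premise 4 is O(¬mute_channel → ¬take_oath); contrapositively O(take_oath → mute_channel). Since O(take_oath) holds, K gives O(mute_channel).
Yet premise 2 is F(mute_channel), i.e. O(¬mute_channel).
We now have both O(mute_channel) and O(¬mute_channel) — mute_channel is simultaneously obligatory and forbidden, violating the D-axiom.

Inconsistent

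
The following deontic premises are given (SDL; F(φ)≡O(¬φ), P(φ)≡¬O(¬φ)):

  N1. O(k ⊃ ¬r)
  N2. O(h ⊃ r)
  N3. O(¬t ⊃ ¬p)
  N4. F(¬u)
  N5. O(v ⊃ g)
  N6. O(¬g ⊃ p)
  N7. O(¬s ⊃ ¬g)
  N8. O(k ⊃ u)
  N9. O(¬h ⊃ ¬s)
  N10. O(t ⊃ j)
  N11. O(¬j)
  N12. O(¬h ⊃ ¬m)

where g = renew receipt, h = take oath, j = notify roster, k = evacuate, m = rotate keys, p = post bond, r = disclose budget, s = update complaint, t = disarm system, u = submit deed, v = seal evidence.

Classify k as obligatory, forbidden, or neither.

Premise 11 states O(¬j) outright.
Premise 10 is O(t ⊃ j); contrapositively O(¬j ⊃ ¬t). Since O(¬j) holds, K gives O(¬t).
From O(¬t) and premise 3, O(¬t ⊃ ¬p), we obtain O(¬p).
The contrapositive of premise 6 (O(¬g ⊃ p)) is O(¬p ⊃ g), and O(¬p) is already established, so O(g).
Premise 7, O(¬s ⊃ ¬g), contraposes to O(g ⊃ s); with O(g) we get O(s).
The contrapositive of premise 9 (O(¬h ⊃ ¬s)) is O(s ⊃ h), and O(s) is already established, so O(h).
From O(h) and premise 2, O(h ⊃ r), we obtain O(r).
Premise 1 is O(k ⊃ ¬r); contrapositively O(r ⊃ ¬k). Since O(r) holds, K gives O(¬k).
Premises 4, 5, 8, 12 do not contribute to this derivation.
Thus O(¬k), which is F(k): k is forbidden.

Forbidden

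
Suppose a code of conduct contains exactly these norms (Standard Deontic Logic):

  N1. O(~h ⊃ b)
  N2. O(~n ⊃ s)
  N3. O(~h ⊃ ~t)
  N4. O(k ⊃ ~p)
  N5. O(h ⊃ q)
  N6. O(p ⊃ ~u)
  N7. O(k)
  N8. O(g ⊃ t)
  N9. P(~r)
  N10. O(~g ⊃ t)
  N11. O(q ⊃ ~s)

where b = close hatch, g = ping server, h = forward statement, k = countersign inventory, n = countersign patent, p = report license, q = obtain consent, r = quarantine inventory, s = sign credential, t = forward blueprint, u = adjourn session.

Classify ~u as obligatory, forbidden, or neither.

Neither

Premise 6 is O(p ⊃ ~u), but O(p) is not derivable from the premises, so it does not yield O(~u).
No premise or chain of K-axiom applications forces O(~u), and none forces O(u). So ~u is neither obligatory nor forbidden under these norms.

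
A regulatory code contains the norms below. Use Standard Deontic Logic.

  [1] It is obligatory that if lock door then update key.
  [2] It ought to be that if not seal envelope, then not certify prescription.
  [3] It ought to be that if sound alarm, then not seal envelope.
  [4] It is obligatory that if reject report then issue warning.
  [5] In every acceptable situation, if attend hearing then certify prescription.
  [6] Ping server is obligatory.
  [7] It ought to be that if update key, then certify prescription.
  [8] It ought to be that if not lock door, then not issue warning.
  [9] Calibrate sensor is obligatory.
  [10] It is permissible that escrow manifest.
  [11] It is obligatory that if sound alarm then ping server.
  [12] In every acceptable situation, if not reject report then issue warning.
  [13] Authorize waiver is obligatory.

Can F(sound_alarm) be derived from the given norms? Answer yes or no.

Yes

Premises 12 and 4 are O(¬reject_report → issue_warning) and O(reject_report → issue_warning); every ideal world satisfies ¬reject_report or reject_report, so in either case issue_warning holds — hence O(issue_warning).
Premise 8, O(¬lock_door → ¬issue_warning), contraposes to O(issue_warning → lock_door); with O(issue_warning) we get O(lock_door).
Applying K to premise 1 (O(lock_door → update_key)) and O(lock_door) yields O(update_key).
With premise 7, O(update_key → certify_prescription), the K-axiom yields O(certify_prescription).
Premise 2, O(¬seal_envelope → ¬certify_prescription), contraposes to O(certify_prescription → seal_envelope); with O(certify_prescription) we get O(seal_envelope).
The contrapositive of premise 3 (O(sound_alarm → ¬seal_envelope)) is O(seal_envelope → ¬sound_alarm), and O(seal_envelope) is already established, so O(¬sound_alarm).
Premises 5, 6, 9, 10, 11, 13 do not contribute to this derivation.
So O(¬sound_alarm) holds, i.e. F(sound_alarm). The claim follows.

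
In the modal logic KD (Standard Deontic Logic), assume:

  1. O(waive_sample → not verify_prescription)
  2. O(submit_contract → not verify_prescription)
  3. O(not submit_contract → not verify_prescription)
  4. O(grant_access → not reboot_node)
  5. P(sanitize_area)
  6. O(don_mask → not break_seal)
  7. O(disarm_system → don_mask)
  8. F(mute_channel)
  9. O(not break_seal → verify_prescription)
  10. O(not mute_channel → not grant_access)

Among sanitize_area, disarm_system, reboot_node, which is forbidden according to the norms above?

disarm_system

Premises 3 and 2 are O(not submit_contract → not verify_prescription) and O(submit_contract → not verify_prescription); every ideal world satisfies not submit_contract or submit_contract, so in either case not verify_prescription holds — hence O(not verify_prescription).
The contrapositive of premise 9 (O(not break_seal → verify_prescription)) is O(not verify_prescription → break_seal), and O(not verify_prescription) is already established, so O(break_seal).
Premise 6, O(don_mask → not break_seal), contraposes to O(break_seal → not don_mask); with O(break_seal) we get O(not don_mask).
Premise 7, O(disarm_system → don_mask), contraposes to O(not don_mask → not disarm_system); with O(not don_mask) we get O(not disarm_system).
So O(not disarm_system) holds, i.e. disarm_system is forbidden. None of the other listed options is forbidden under the premises.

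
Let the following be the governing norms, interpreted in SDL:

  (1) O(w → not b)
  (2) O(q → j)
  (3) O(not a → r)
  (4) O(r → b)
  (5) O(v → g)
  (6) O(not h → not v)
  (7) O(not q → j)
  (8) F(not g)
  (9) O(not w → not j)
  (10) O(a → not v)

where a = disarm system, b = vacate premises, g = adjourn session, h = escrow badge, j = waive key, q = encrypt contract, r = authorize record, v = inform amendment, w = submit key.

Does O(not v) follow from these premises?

Premises 2 and 7 are O(q → j) and O(not q → j); every ideal world satisfies q or not q, so in either case j holds — hence O(j).
Premise 9, O(not w → not j), contraposes to O(j → w); with O(j) we get O(w).
With premise 1, O(w → not b), the K-axiom yields O(not b).
Premise 4, O(r → b), contraposes to O(not b → not r); with O(not b) we get O(not r).
Premise 3, O(not a → r), contraposes to O(not r → a); with O(not r) we get O(a).
With premise 10, O(a → not v), the K-axiom yields O(not v).
Premises 5, 6, 8 do not contribute to this derivation.
So O(not v) follows.

Yes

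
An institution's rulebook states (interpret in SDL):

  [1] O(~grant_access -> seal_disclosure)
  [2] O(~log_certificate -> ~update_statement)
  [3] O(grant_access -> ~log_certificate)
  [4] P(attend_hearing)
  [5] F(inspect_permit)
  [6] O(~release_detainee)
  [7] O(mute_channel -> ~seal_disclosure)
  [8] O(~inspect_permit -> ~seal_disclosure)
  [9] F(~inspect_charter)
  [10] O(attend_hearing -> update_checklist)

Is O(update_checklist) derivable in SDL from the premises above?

No

Premise 10 is O(attend_hearing -> update_checklist), but O(attend_hearing) is not derivable from the premises (the permission P(attend_hearing) asserts only ~O(~attend_hearing), not O(attend_hearing)), so it does not yield O(update_checklist).
No other premise forces O(update_checklist). An ideal world satisfying every premise can still have update_checklist false, so O(update_checklist) is not derivable.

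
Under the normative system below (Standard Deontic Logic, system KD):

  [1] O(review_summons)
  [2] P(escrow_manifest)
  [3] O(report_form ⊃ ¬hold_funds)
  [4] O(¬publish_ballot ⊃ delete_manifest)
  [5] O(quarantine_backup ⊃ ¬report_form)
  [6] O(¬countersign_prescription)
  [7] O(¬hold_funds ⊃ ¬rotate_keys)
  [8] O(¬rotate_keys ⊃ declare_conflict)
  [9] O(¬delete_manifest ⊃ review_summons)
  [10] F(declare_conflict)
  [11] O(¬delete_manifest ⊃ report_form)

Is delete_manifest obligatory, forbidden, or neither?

F(declare_conflict) at premise 10 means O(¬declare_conflict).
Premise 8 is O(¬rotate_keys ⊃ declare_conflict); contrapositively O(¬declare_conflict ⊃ rotate_keys). Since O(¬declare_conflict) holds, K gives O(rotate_keys).
Premise 7, O(¬hold_funds ⊃ ¬rotate_keys), contraposes to O(rotate_keys ⊃ hold_funds); with O(rotate_keys) we get O(hold_funds).
The contrapositive of premise 3 (O(report_form ⊃ ¬hold_funds)) is O(hold_funds ⊃ ¬report_form), and O(hold_funds) is already established, so O(¬report_form).
Premise 11 is O(¬delete_manifest ⊃ report_form); contrapositively O(¬report_form ⊃ delete_manifest). Since O(¬report_form) holds, K gives O(delete_manifest).
Premises 1, 2, 4, 5, 6, 9 do not contribute to this derivation.
Hence delete_manifest is obligatory.

Obligatory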